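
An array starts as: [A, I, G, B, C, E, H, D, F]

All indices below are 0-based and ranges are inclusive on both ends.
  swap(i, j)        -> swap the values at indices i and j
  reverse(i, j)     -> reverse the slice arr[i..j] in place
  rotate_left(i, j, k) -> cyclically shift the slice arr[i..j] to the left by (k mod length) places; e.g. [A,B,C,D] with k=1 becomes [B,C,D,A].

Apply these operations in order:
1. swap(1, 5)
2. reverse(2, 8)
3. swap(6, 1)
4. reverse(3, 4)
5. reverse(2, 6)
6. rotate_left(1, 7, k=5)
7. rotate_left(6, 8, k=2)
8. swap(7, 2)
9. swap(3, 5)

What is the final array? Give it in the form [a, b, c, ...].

Answer: [A, F, D, I, E, C, G, B, H]

Derivation:
After 1 (swap(1, 5)): [A, E, G, B, C, I, H, D, F]
After 2 (reverse(2, 8)): [A, E, F, D, H, I, C, B, G]
After 3 (swap(6, 1)): [A, C, F, D, H, I, E, B, G]
After 4 (reverse(3, 4)): [A, C, F, H, D, I, E, B, G]
After 5 (reverse(2, 6)): [A, C, E, I, D, H, F, B, G]
After 6 (rotate_left(1, 7, k=5)): [A, F, B, C, E, I, D, H, G]
After 7 (rotate_left(6, 8, k=2)): [A, F, B, C, E, I, G, D, H]
After 8 (swap(7, 2)): [A, F, D, C, E, I, G, B, H]
After 9 (swap(3, 5)): [A, F, D, I, E, C, G, B, H]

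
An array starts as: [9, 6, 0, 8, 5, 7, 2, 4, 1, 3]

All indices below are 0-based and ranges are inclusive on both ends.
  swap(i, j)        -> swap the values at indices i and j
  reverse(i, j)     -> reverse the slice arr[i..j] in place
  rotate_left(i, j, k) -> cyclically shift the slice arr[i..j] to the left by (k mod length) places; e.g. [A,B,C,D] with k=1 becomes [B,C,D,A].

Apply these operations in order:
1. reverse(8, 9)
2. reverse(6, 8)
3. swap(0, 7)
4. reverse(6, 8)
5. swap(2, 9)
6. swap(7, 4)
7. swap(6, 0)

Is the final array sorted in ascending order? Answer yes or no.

Answer: no

Derivation:
After 1 (reverse(8, 9)): [9, 6, 0, 8, 5, 7, 2, 4, 3, 1]
After 2 (reverse(6, 8)): [9, 6, 0, 8, 5, 7, 3, 4, 2, 1]
After 3 (swap(0, 7)): [4, 6, 0, 8, 5, 7, 3, 9, 2, 1]
After 4 (reverse(6, 8)): [4, 6, 0, 8, 5, 7, 2, 9, 3, 1]
After 5 (swap(2, 9)): [4, 6, 1, 8, 5, 7, 2, 9, 3, 0]
After 6 (swap(7, 4)): [4, 6, 1, 8, 9, 7, 2, 5, 3, 0]
After 7 (swap(6, 0)): [2, 6, 1, 8, 9, 7, 4, 5, 3, 0]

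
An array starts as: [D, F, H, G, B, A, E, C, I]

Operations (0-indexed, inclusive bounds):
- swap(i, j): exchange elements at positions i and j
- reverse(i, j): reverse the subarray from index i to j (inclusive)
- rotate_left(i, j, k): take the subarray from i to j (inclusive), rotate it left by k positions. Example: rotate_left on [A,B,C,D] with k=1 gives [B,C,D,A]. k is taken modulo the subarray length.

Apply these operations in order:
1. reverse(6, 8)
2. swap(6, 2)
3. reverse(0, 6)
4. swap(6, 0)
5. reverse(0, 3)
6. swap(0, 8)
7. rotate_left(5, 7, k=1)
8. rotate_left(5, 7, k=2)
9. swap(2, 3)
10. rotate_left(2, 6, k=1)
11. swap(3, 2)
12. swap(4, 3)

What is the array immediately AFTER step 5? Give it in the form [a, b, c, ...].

Answer: [G, B, A, D, I, F, H, C, E]

Derivation:
After 1 (reverse(6, 8)): [D, F, H, G, B, A, I, C, E]
After 2 (swap(6, 2)): [D, F, I, G, B, A, H, C, E]
After 3 (reverse(0, 6)): [H, A, B, G, I, F, D, C, E]
After 4 (swap(6, 0)): [D, A, B, G, I, F, H, C, E]
After 5 (reverse(0, 3)): [G, B, A, D, I, F, H, C, E]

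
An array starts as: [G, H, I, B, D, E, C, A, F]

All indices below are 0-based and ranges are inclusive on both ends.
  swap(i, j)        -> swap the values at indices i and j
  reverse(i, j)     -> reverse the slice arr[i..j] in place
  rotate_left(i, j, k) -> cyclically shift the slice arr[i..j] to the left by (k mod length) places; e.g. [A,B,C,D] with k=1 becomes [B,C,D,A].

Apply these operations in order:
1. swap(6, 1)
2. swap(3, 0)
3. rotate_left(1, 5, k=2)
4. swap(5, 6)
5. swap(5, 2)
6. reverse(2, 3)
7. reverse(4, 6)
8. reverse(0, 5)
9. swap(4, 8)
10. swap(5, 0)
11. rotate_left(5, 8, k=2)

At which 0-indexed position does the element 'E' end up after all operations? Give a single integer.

After 1 (swap(6, 1)): [G, C, I, B, D, E, H, A, F]
After 2 (swap(3, 0)): [B, C, I, G, D, E, H, A, F]
After 3 (rotate_left(1, 5, k=2)): [B, G, D, E, C, I, H, A, F]
After 4 (swap(5, 6)): [B, G, D, E, C, H, I, A, F]
After 5 (swap(5, 2)): [B, G, H, E, C, D, I, A, F]
After 6 (reverse(2, 3)): [B, G, E, H, C, D, I, A, F]
After 7 (reverse(4, 6)): [B, G, E, H, I, D, C, A, F]
After 8 (reverse(0, 5)): [D, I, H, E, G, B, C, A, F]
After 9 (swap(4, 8)): [D, I, H, E, F, B, C, A, G]
After 10 (swap(5, 0)): [B, I, H, E, F, D, C, A, G]
After 11 (rotate_left(5, 8, k=2)): [B, I, H, E, F, A, G, D, C]

Answer: 3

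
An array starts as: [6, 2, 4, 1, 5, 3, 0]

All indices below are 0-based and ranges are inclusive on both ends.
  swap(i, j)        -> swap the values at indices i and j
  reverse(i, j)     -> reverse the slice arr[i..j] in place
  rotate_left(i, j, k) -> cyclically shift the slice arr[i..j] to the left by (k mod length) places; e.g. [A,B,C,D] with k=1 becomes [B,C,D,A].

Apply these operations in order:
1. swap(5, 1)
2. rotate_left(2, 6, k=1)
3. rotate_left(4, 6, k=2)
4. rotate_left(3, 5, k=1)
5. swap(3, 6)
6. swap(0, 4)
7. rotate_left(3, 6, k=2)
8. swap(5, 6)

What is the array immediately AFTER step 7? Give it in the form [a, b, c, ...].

After 1 (swap(5, 1)): [6, 3, 4, 1, 5, 2, 0]
After 2 (rotate_left(2, 6, k=1)): [6, 3, 1, 5, 2, 0, 4]
After 3 (rotate_left(4, 6, k=2)): [6, 3, 1, 5, 4, 2, 0]
After 4 (rotate_left(3, 5, k=1)): [6, 3, 1, 4, 2, 5, 0]
After 5 (swap(3, 6)): [6, 3, 1, 0, 2, 5, 4]
After 6 (swap(0, 4)): [2, 3, 1, 0, 6, 5, 4]
After 7 (rotate_left(3, 6, k=2)): [2, 3, 1, 5, 4, 0, 6]

Answer: [2, 3, 1, 5, 4, 0, 6]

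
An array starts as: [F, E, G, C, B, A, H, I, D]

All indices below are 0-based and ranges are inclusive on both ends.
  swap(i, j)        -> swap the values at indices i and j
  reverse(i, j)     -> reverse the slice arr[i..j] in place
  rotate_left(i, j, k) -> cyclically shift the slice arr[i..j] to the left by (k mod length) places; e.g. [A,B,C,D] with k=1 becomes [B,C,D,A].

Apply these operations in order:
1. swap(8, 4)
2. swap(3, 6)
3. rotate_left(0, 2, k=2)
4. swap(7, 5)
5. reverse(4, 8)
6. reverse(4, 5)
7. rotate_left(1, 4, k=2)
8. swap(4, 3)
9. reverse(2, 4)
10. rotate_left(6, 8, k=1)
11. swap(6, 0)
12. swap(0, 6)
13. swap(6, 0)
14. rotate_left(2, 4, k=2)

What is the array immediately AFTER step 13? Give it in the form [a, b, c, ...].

After 1 (swap(8, 4)): [F, E, G, C, D, A, H, I, B]
After 2 (swap(3, 6)): [F, E, G, H, D, A, C, I, B]
After 3 (rotate_left(0, 2, k=2)): [G, F, E, H, D, A, C, I, B]
After 4 (swap(7, 5)): [G, F, E, H, D, I, C, A, B]
After 5 (reverse(4, 8)): [G, F, E, H, B, A, C, I, D]
After 6 (reverse(4, 5)): [G, F, E, H, A, B, C, I, D]
After 7 (rotate_left(1, 4, k=2)): [G, H, A, F, E, B, C, I, D]
After 8 (swap(4, 3)): [G, H, A, E, F, B, C, I, D]
After 9 (reverse(2, 4)): [G, H, F, E, A, B, C, I, D]
After 10 (rotate_left(6, 8, k=1)): [G, H, F, E, A, B, I, D, C]
After 11 (swap(6, 0)): [I, H, F, E, A, B, G, D, C]
After 12 (swap(0, 6)): [G, H, F, E, A, B, I, D, C]
After 13 (swap(6, 0)): [I, H, F, E, A, B, G, D, C]

Answer: [I, H, F, E, A, B, G, D, C]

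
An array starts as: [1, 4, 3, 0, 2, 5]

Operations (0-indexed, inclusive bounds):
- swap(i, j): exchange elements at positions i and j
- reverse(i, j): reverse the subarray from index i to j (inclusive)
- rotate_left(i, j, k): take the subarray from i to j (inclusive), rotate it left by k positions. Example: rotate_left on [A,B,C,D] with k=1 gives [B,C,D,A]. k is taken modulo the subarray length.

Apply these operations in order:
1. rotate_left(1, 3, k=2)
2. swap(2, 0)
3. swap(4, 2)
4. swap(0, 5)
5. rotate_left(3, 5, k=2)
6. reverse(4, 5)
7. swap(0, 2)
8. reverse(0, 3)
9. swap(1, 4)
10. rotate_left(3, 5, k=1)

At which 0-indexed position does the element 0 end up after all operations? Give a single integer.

After 1 (rotate_left(1, 3, k=2)): [1, 0, 4, 3, 2, 5]
After 2 (swap(2, 0)): [4, 0, 1, 3, 2, 5]
After 3 (swap(4, 2)): [4, 0, 2, 3, 1, 5]
After 4 (swap(0, 5)): [5, 0, 2, 3, 1, 4]
After 5 (rotate_left(3, 5, k=2)): [5, 0, 2, 4, 3, 1]
After 6 (reverse(4, 5)): [5, 0, 2, 4, 1, 3]
After 7 (swap(0, 2)): [2, 0, 5, 4, 1, 3]
After 8 (reverse(0, 3)): [4, 5, 0, 2, 1, 3]
After 9 (swap(1, 4)): [4, 1, 0, 2, 5, 3]
After 10 (rotate_left(3, 5, k=1)): [4, 1, 0, 5, 3, 2]

Answer: 2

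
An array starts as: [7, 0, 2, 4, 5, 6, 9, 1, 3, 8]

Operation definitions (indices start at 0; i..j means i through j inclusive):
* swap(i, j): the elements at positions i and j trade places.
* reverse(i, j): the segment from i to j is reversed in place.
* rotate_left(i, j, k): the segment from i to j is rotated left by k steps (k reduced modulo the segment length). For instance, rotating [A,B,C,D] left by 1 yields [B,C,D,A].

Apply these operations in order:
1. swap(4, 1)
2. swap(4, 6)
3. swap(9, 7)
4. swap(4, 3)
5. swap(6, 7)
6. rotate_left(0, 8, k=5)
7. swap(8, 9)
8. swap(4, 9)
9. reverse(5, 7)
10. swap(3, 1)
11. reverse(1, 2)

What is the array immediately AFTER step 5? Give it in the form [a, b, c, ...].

Answer: [7, 5, 2, 9, 4, 6, 8, 0, 3, 1]

Derivation:
After 1 (swap(4, 1)): [7, 5, 2, 4, 0, 6, 9, 1, 3, 8]
After 2 (swap(4, 6)): [7, 5, 2, 4, 9, 6, 0, 1, 3, 8]
After 3 (swap(9, 7)): [7, 5, 2, 4, 9, 6, 0, 8, 3, 1]
After 4 (swap(4, 3)): [7, 5, 2, 9, 4, 6, 0, 8, 3, 1]
After 5 (swap(6, 7)): [7, 5, 2, 9, 4, 6, 8, 0, 3, 1]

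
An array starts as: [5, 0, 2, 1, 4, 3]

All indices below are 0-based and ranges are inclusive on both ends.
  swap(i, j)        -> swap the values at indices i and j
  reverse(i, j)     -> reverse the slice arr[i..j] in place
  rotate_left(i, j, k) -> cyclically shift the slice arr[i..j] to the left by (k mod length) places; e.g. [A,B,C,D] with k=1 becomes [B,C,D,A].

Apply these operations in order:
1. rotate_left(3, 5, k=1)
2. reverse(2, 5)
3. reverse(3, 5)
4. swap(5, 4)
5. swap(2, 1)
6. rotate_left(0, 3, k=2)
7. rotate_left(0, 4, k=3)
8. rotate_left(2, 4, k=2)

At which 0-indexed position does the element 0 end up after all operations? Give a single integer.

After 1 (rotate_left(3, 5, k=1)): [5, 0, 2, 4, 3, 1]
After 2 (reverse(2, 5)): [5, 0, 1, 3, 4, 2]
After 3 (reverse(3, 5)): [5, 0, 1, 2, 4, 3]
After 4 (swap(5, 4)): [5, 0, 1, 2, 3, 4]
After 5 (swap(2, 1)): [5, 1, 0, 2, 3, 4]
After 6 (rotate_left(0, 3, k=2)): [0, 2, 5, 1, 3, 4]
After 7 (rotate_left(0, 4, k=3)): [1, 3, 0, 2, 5, 4]
After 8 (rotate_left(2, 4, k=2)): [1, 3, 5, 0, 2, 4]

Answer: 3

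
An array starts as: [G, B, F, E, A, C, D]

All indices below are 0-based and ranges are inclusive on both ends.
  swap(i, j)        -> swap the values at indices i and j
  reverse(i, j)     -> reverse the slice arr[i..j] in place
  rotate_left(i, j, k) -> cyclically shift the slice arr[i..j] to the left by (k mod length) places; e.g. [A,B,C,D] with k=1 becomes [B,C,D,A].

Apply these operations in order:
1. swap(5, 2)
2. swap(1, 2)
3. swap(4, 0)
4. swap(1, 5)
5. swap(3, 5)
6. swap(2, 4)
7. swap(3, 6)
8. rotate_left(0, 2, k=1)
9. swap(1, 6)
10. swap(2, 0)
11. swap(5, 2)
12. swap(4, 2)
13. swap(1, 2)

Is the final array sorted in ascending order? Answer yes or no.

After 1 (swap(5, 2)): [G, B, C, E, A, F, D]
After 2 (swap(1, 2)): [G, C, B, E, A, F, D]
After 3 (swap(4, 0)): [A, C, B, E, G, F, D]
After 4 (swap(1, 5)): [A, F, B, E, G, C, D]
After 5 (swap(3, 5)): [A, F, B, C, G, E, D]
After 6 (swap(2, 4)): [A, F, G, C, B, E, D]
After 7 (swap(3, 6)): [A, F, G, D, B, E, C]
After 8 (rotate_left(0, 2, k=1)): [F, G, A, D, B, E, C]
After 9 (swap(1, 6)): [F, C, A, D, B, E, G]
After 10 (swap(2, 0)): [A, C, F, D, B, E, G]
After 11 (swap(5, 2)): [A, C, E, D, B, F, G]
After 12 (swap(4, 2)): [A, C, B, D, E, F, G]
After 13 (swap(1, 2)): [A, B, C, D, E, F, G]

Answer: yes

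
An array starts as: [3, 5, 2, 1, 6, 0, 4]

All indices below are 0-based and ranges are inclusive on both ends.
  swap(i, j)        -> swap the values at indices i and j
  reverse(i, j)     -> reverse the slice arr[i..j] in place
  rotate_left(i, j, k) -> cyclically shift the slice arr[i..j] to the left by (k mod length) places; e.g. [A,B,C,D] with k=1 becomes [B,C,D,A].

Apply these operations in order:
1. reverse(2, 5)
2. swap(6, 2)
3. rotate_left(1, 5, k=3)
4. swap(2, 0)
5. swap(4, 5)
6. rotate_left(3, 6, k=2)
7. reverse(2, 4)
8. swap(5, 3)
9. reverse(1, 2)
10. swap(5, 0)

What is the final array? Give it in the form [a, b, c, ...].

Answer: [4, 0, 1, 5, 3, 2, 6]

Derivation:
After 1 (reverse(2, 5)): [3, 5, 0, 6, 1, 2, 4]
After 2 (swap(6, 2)): [3, 5, 4, 6, 1, 2, 0]
After 3 (rotate_left(1, 5, k=3)): [3, 1, 2, 5, 4, 6, 0]
After 4 (swap(2, 0)): [2, 1, 3, 5, 4, 6, 0]
After 5 (swap(4, 5)): [2, 1, 3, 5, 6, 4, 0]
After 6 (rotate_left(3, 6, k=2)): [2, 1, 3, 4, 0, 5, 6]
After 7 (reverse(2, 4)): [2, 1, 0, 4, 3, 5, 6]
After 8 (swap(5, 3)): [2, 1, 0, 5, 3, 4, 6]
After 9 (reverse(1, 2)): [2, 0, 1, 5, 3, 4, 6]
After 10 (swap(5, 0)): [4, 0, 1, 5, 3, 2, 6]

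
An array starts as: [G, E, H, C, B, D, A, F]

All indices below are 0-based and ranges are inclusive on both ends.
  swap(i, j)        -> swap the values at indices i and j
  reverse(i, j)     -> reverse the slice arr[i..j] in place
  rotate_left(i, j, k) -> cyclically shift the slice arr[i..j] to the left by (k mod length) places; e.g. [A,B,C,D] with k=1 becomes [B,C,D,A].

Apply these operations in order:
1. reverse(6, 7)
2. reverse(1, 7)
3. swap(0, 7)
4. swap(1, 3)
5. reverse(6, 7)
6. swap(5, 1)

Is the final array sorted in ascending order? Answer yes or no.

Answer: no

Derivation:
After 1 (reverse(6, 7)): [G, E, H, C, B, D, F, A]
After 2 (reverse(1, 7)): [G, A, F, D, B, C, H, E]
After 3 (swap(0, 7)): [E, A, F, D, B, C, H, G]
After 4 (swap(1, 3)): [E, D, F, A, B, C, H, G]
After 5 (reverse(6, 7)): [E, D, F, A, B, C, G, H]
After 6 (swap(5, 1)): [E, C, F, A, B, D, G, H]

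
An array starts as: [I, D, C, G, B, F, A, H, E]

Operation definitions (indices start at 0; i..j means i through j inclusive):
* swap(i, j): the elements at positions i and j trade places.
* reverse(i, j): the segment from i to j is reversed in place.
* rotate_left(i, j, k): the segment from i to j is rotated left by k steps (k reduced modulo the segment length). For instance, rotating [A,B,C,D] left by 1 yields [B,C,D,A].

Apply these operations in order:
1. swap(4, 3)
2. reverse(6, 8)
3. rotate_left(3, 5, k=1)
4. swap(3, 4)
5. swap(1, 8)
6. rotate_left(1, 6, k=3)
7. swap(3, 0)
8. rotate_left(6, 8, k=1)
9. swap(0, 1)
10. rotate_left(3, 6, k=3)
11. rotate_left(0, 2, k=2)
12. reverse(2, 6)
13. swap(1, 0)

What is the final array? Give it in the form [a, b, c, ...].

After 1 (swap(4, 3)): [I, D, C, B, G, F, A, H, E]
After 2 (reverse(6, 8)): [I, D, C, B, G, F, E, H, A]
After 3 (rotate_left(3, 5, k=1)): [I, D, C, G, F, B, E, H, A]
After 4 (swap(3, 4)): [I, D, C, F, G, B, E, H, A]
After 5 (swap(1, 8)): [I, A, C, F, G, B, E, H, D]
After 6 (rotate_left(1, 6, k=3)): [I, G, B, E, A, C, F, H, D]
After 7 (swap(3, 0)): [E, G, B, I, A, C, F, H, D]
After 8 (rotate_left(6, 8, k=1)): [E, G, B, I, A, C, H, D, F]
After 9 (swap(0, 1)): [G, E, B, I, A, C, H, D, F]
After 10 (rotate_left(3, 6, k=3)): [G, E, B, H, I, A, C, D, F]
After 11 (rotate_left(0, 2, k=2)): [B, G, E, H, I, A, C, D, F]
After 12 (reverse(2, 6)): [B, G, C, A, I, H, E, D, F]
After 13 (swap(1, 0)): [G, B, C, A, I, H, E, D, F]

Answer: [G, B, C, A, I, H, E, D, F]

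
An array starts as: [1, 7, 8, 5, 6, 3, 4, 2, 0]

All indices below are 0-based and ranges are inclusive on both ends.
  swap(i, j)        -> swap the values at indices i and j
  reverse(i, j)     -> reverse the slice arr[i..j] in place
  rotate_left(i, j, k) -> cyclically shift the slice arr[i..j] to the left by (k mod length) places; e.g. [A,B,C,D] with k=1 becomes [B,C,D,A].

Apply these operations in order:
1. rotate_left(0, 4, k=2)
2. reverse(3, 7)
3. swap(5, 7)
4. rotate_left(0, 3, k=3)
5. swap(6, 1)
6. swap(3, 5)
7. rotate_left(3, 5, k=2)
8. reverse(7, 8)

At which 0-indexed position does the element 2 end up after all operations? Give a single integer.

After 1 (rotate_left(0, 4, k=2)): [8, 5, 6, 1, 7, 3, 4, 2, 0]
After 2 (reverse(3, 7)): [8, 5, 6, 2, 4, 3, 7, 1, 0]
After 3 (swap(5, 7)): [8, 5, 6, 2, 4, 1, 7, 3, 0]
After 4 (rotate_left(0, 3, k=3)): [2, 8, 5, 6, 4, 1, 7, 3, 0]
After 5 (swap(6, 1)): [2, 7, 5, 6, 4, 1, 8, 3, 0]
After 6 (swap(3, 5)): [2, 7, 5, 1, 4, 6, 8, 3, 0]
After 7 (rotate_left(3, 5, k=2)): [2, 7, 5, 6, 1, 4, 8, 3, 0]
After 8 (reverse(7, 8)): [2, 7, 5, 6, 1, 4, 8, 0, 3]

Answer: 0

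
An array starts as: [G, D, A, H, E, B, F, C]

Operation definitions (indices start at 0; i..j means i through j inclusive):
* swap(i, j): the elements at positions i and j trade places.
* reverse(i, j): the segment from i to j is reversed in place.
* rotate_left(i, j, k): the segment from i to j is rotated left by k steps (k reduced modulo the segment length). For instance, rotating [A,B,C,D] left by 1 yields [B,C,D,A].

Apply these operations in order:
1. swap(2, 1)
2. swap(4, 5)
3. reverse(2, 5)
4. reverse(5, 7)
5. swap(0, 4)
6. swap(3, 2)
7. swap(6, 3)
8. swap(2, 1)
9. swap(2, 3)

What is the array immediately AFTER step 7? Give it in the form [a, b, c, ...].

After 1 (swap(2, 1)): [G, A, D, H, E, B, F, C]
After 2 (swap(4, 5)): [G, A, D, H, B, E, F, C]
After 3 (reverse(2, 5)): [G, A, E, B, H, D, F, C]
After 4 (reverse(5, 7)): [G, A, E, B, H, C, F, D]
After 5 (swap(0, 4)): [H, A, E, B, G, C, F, D]
After 6 (swap(3, 2)): [H, A, B, E, G, C, F, D]
After 7 (swap(6, 3)): [H, A, B, F, G, C, E, D]

Answer: [H, A, B, F, G, C, E, D]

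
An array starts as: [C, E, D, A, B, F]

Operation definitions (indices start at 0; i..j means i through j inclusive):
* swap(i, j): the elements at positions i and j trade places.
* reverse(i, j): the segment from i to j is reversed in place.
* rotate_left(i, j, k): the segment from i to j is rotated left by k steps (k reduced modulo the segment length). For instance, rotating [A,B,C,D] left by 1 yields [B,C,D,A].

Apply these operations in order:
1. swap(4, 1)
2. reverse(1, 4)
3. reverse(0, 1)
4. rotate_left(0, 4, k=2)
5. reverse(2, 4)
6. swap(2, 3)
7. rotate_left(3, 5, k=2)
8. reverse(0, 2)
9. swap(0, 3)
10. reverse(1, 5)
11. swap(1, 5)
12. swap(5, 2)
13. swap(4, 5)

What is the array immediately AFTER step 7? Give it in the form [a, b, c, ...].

After 1 (swap(4, 1)): [C, B, D, A, E, F]
After 2 (reverse(1, 4)): [C, E, A, D, B, F]
After 3 (reverse(0, 1)): [E, C, A, D, B, F]
After 4 (rotate_left(0, 4, k=2)): [A, D, B, E, C, F]
After 5 (reverse(2, 4)): [A, D, C, E, B, F]
After 6 (swap(2, 3)): [A, D, E, C, B, F]
After 7 (rotate_left(3, 5, k=2)): [A, D, E, F, C, B]

Answer: [A, D, E, F, C, B]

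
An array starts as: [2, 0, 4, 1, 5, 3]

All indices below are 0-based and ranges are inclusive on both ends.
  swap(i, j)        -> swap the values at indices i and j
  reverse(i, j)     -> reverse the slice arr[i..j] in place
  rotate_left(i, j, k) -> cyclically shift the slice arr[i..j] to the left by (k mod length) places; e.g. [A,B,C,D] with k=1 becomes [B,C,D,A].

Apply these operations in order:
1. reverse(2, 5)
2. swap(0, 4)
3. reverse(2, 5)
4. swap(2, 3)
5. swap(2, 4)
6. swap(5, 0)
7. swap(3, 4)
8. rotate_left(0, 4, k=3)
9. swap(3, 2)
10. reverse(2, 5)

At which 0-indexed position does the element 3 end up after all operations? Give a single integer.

Answer: 4

Derivation:
After 1 (reverse(2, 5)): [2, 0, 3, 5, 1, 4]
After 2 (swap(0, 4)): [1, 0, 3, 5, 2, 4]
After 3 (reverse(2, 5)): [1, 0, 4, 2, 5, 3]
After 4 (swap(2, 3)): [1, 0, 2, 4, 5, 3]
After 5 (swap(2, 4)): [1, 0, 5, 4, 2, 3]
After 6 (swap(5, 0)): [3, 0, 5, 4, 2, 1]
After 7 (swap(3, 4)): [3, 0, 5, 2, 4, 1]
After 8 (rotate_left(0, 4, k=3)): [2, 4, 3, 0, 5, 1]
After 9 (swap(3, 2)): [2, 4, 0, 3, 5, 1]
After 10 (reverse(2, 5)): [2, 4, 1, 5, 3, 0]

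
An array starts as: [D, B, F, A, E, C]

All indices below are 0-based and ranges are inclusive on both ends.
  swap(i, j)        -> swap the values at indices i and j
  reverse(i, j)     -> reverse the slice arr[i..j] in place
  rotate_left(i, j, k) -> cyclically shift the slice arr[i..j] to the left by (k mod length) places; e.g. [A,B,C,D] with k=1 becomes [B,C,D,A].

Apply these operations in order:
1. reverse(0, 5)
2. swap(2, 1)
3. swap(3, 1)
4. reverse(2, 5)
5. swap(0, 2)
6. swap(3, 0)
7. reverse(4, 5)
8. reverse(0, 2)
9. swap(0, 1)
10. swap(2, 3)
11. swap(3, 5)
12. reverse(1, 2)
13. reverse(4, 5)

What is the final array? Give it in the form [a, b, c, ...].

After 1 (reverse(0, 5)): [C, E, A, F, B, D]
After 2 (swap(2, 1)): [C, A, E, F, B, D]
After 3 (swap(3, 1)): [C, F, E, A, B, D]
After 4 (reverse(2, 5)): [C, F, D, B, A, E]
After 5 (swap(0, 2)): [D, F, C, B, A, E]
After 6 (swap(3, 0)): [B, F, C, D, A, E]
After 7 (reverse(4, 5)): [B, F, C, D, E, A]
After 8 (reverse(0, 2)): [C, F, B, D, E, A]
After 9 (swap(0, 1)): [F, C, B, D, E, A]
After 10 (swap(2, 3)): [F, C, D, B, E, A]
After 11 (swap(3, 5)): [F, C, D, A, E, B]
After 12 (reverse(1, 2)): [F, D, C, A, E, B]
After 13 (reverse(4, 5)): [F, D, C, A, B, E]

Answer: [F, D, C, A, B, E]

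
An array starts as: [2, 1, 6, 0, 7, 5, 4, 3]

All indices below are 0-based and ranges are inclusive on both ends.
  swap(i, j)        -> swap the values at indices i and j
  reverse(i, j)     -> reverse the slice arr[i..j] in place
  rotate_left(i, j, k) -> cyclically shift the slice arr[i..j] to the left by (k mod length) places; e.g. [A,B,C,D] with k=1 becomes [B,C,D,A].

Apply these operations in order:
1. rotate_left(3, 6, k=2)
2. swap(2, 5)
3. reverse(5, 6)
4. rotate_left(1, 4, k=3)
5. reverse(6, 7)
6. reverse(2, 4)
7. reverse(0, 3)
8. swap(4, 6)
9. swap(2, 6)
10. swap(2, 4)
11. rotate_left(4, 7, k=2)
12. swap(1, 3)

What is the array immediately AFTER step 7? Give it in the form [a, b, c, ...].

Answer: [0, 5, 4, 2, 1, 7, 3, 6]

Derivation:
After 1 (rotate_left(3, 6, k=2)): [2, 1, 6, 5, 4, 0, 7, 3]
After 2 (swap(2, 5)): [2, 1, 0, 5, 4, 6, 7, 3]
After 3 (reverse(5, 6)): [2, 1, 0, 5, 4, 7, 6, 3]
After 4 (rotate_left(1, 4, k=3)): [2, 4, 1, 0, 5, 7, 6, 3]
After 5 (reverse(6, 7)): [2, 4, 1, 0, 5, 7, 3, 6]
After 6 (reverse(2, 4)): [2, 4, 5, 0, 1, 7, 3, 6]
After 7 (reverse(0, 3)): [0, 5, 4, 2, 1, 7, 3, 6]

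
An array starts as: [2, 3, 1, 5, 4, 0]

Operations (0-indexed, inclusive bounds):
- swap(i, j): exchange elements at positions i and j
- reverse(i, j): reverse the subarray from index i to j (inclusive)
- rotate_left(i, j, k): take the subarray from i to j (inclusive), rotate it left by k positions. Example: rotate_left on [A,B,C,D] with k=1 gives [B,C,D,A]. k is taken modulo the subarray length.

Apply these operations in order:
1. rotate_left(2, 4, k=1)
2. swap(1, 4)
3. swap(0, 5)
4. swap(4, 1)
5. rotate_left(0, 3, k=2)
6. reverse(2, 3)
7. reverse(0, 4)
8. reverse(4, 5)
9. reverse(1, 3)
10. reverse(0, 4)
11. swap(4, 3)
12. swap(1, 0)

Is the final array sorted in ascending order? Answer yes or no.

After 1 (rotate_left(2, 4, k=1)): [2, 3, 5, 4, 1, 0]
After 2 (swap(1, 4)): [2, 1, 5, 4, 3, 0]
After 3 (swap(0, 5)): [0, 1, 5, 4, 3, 2]
After 4 (swap(4, 1)): [0, 3, 5, 4, 1, 2]
After 5 (rotate_left(0, 3, k=2)): [5, 4, 0, 3, 1, 2]
After 6 (reverse(2, 3)): [5, 4, 3, 0, 1, 2]
After 7 (reverse(0, 4)): [1, 0, 3, 4, 5, 2]
After 8 (reverse(4, 5)): [1, 0, 3, 4, 2, 5]
After 9 (reverse(1, 3)): [1, 4, 3, 0, 2, 5]
After 10 (reverse(0, 4)): [2, 0, 3, 4, 1, 5]
After 11 (swap(4, 3)): [2, 0, 3, 1, 4, 5]
After 12 (swap(1, 0)): [0, 2, 3, 1, 4, 5]

Answer: no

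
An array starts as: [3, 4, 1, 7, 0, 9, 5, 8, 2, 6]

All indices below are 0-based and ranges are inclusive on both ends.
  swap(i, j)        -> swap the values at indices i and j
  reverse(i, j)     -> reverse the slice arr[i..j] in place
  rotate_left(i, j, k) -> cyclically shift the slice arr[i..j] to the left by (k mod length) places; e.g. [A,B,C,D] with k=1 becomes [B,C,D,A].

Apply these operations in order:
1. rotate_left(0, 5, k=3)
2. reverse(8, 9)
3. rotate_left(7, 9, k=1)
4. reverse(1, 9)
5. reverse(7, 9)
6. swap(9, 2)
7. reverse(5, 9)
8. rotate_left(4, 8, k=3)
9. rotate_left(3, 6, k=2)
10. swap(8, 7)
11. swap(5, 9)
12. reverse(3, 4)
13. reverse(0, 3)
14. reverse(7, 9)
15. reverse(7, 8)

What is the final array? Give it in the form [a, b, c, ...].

After 1 (rotate_left(0, 5, k=3)): [7, 0, 9, 3, 4, 1, 5, 8, 2, 6]
After 2 (reverse(8, 9)): [7, 0, 9, 3, 4, 1, 5, 8, 6, 2]
After 3 (rotate_left(7, 9, k=1)): [7, 0, 9, 3, 4, 1, 5, 6, 2, 8]
After 4 (reverse(1, 9)): [7, 8, 2, 6, 5, 1, 4, 3, 9, 0]
After 5 (reverse(7, 9)): [7, 8, 2, 6, 5, 1, 4, 0, 9, 3]
After 6 (swap(9, 2)): [7, 8, 3, 6, 5, 1, 4, 0, 9, 2]
After 7 (reverse(5, 9)): [7, 8, 3, 6, 5, 2, 9, 0, 4, 1]
After 8 (rotate_left(4, 8, k=3)): [7, 8, 3, 6, 0, 4, 5, 2, 9, 1]
After 9 (rotate_left(3, 6, k=2)): [7, 8, 3, 4, 5, 6, 0, 2, 9, 1]
After 10 (swap(8, 7)): [7, 8, 3, 4, 5, 6, 0, 9, 2, 1]
After 11 (swap(5, 9)): [7, 8, 3, 4, 5, 1, 0, 9, 2, 6]
After 12 (reverse(3, 4)): [7, 8, 3, 5, 4, 1, 0, 9, 2, 6]
After 13 (reverse(0, 3)): [5, 3, 8, 7, 4, 1, 0, 9, 2, 6]
After 14 (reverse(7, 9)): [5, 3, 8, 7, 4, 1, 0, 6, 2, 9]
After 15 (reverse(7, 8)): [5, 3, 8, 7, 4, 1, 0, 2, 6, 9]

Answer: [5, 3, 8, 7, 4, 1, 0, 2, 6, 9]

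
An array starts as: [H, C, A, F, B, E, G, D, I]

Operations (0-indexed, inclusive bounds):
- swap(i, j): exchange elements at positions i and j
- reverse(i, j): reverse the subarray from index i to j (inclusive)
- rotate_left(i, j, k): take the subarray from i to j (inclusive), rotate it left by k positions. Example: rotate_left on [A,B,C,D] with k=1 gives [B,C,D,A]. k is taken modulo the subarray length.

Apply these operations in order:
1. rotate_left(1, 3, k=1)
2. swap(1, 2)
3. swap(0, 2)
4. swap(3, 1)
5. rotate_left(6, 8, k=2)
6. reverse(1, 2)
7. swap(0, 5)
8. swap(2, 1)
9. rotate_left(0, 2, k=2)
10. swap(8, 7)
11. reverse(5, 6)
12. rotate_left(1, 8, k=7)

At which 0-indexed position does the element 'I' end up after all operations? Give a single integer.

Answer: 6

Derivation:
After 1 (rotate_left(1, 3, k=1)): [H, A, F, C, B, E, G, D, I]
After 2 (swap(1, 2)): [H, F, A, C, B, E, G, D, I]
After 3 (swap(0, 2)): [A, F, H, C, B, E, G, D, I]
After 4 (swap(3, 1)): [A, C, H, F, B, E, G, D, I]
After 5 (rotate_left(6, 8, k=2)): [A, C, H, F, B, E, I, G, D]
After 6 (reverse(1, 2)): [A, H, C, F, B, E, I, G, D]
After 7 (swap(0, 5)): [E, H, C, F, B, A, I, G, D]
After 8 (swap(2, 1)): [E, C, H, F, B, A, I, G, D]
After 9 (rotate_left(0, 2, k=2)): [H, E, C, F, B, A, I, G, D]
After 10 (swap(8, 7)): [H, E, C, F, B, A, I, D, G]
After 11 (reverse(5, 6)): [H, E, C, F, B, I, A, D, G]
After 12 (rotate_left(1, 8, k=7)): [H, G, E, C, F, B, I, A, D]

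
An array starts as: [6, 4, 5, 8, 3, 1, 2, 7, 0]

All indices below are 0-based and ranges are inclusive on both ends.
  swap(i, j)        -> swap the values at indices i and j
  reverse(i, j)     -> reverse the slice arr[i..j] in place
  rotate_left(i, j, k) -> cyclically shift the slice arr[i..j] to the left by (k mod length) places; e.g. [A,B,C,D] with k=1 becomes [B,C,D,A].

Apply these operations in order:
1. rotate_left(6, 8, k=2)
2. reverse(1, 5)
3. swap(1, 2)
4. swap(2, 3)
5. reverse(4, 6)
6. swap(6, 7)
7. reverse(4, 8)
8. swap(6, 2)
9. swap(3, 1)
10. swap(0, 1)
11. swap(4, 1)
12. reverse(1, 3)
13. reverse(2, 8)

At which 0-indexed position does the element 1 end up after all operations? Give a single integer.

Answer: 0

Derivation:
After 1 (rotate_left(6, 8, k=2)): [6, 4, 5, 8, 3, 1, 0, 2, 7]
After 2 (reverse(1, 5)): [6, 1, 3, 8, 5, 4, 0, 2, 7]
After 3 (swap(1, 2)): [6, 3, 1, 8, 5, 4, 0, 2, 7]
After 4 (swap(2, 3)): [6, 3, 8, 1, 5, 4, 0, 2, 7]
After 5 (reverse(4, 6)): [6, 3, 8, 1, 0, 4, 5, 2, 7]
After 6 (swap(6, 7)): [6, 3, 8, 1, 0, 4, 2, 5, 7]
After 7 (reverse(4, 8)): [6, 3, 8, 1, 7, 5, 2, 4, 0]
After 8 (swap(6, 2)): [6, 3, 2, 1, 7, 5, 8, 4, 0]
After 9 (swap(3, 1)): [6, 1, 2, 3, 7, 5, 8, 4, 0]
After 10 (swap(0, 1)): [1, 6, 2, 3, 7, 5, 8, 4, 0]
After 11 (swap(4, 1)): [1, 7, 2, 3, 6, 5, 8, 4, 0]
After 12 (reverse(1, 3)): [1, 3, 2, 7, 6, 5, 8, 4, 0]
After 13 (reverse(2, 8)): [1, 3, 0, 4, 8, 5, 6, 7, 2]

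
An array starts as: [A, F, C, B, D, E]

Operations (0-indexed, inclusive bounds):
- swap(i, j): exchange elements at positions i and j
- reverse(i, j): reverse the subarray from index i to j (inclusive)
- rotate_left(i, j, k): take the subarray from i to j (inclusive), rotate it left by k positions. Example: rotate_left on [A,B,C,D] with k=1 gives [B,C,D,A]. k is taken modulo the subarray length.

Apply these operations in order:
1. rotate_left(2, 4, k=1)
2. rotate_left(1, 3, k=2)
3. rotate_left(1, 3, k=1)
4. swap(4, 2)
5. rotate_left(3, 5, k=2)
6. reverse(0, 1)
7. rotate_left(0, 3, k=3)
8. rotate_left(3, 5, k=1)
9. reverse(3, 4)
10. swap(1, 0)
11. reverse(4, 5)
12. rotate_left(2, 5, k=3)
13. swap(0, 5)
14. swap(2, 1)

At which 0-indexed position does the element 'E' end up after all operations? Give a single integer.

Answer: 2

Derivation:
After 1 (rotate_left(2, 4, k=1)): [A, F, B, D, C, E]
After 2 (rotate_left(1, 3, k=2)): [A, D, F, B, C, E]
After 3 (rotate_left(1, 3, k=1)): [A, F, B, D, C, E]
After 4 (swap(4, 2)): [A, F, C, D, B, E]
After 5 (rotate_left(3, 5, k=2)): [A, F, C, E, D, B]
After 6 (reverse(0, 1)): [F, A, C, E, D, B]
After 7 (rotate_left(0, 3, k=3)): [E, F, A, C, D, B]
After 8 (rotate_left(3, 5, k=1)): [E, F, A, D, B, C]
After 9 (reverse(3, 4)): [E, F, A, B, D, C]
After 10 (swap(1, 0)): [F, E, A, B, D, C]
After 11 (reverse(4, 5)): [F, E, A, B, C, D]
After 12 (rotate_left(2, 5, k=3)): [F, E, D, A, B, C]
After 13 (swap(0, 5)): [C, E, D, A, B, F]
After 14 (swap(2, 1)): [C, D, E, A, B, F]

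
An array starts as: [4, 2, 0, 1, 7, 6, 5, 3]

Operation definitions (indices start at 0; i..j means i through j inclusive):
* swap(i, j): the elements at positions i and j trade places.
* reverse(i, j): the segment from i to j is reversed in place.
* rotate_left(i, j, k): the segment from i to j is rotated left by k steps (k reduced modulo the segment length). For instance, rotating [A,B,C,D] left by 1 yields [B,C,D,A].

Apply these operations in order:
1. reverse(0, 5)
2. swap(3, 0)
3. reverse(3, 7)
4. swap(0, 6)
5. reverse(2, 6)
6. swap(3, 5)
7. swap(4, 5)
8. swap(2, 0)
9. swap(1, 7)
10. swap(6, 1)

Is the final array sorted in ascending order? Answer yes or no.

After 1 (reverse(0, 5)): [6, 7, 1, 0, 2, 4, 5, 3]
After 2 (swap(3, 0)): [0, 7, 1, 6, 2, 4, 5, 3]
After 3 (reverse(3, 7)): [0, 7, 1, 3, 5, 4, 2, 6]
After 4 (swap(0, 6)): [2, 7, 1, 3, 5, 4, 0, 6]
After 5 (reverse(2, 6)): [2, 7, 0, 4, 5, 3, 1, 6]
After 6 (swap(3, 5)): [2, 7, 0, 3, 5, 4, 1, 6]
After 7 (swap(4, 5)): [2, 7, 0, 3, 4, 5, 1, 6]
After 8 (swap(2, 0)): [0, 7, 2, 3, 4, 5, 1, 6]
After 9 (swap(1, 7)): [0, 6, 2, 3, 4, 5, 1, 7]
After 10 (swap(6, 1)): [0, 1, 2, 3, 4, 5, 6, 7]

Answer: yes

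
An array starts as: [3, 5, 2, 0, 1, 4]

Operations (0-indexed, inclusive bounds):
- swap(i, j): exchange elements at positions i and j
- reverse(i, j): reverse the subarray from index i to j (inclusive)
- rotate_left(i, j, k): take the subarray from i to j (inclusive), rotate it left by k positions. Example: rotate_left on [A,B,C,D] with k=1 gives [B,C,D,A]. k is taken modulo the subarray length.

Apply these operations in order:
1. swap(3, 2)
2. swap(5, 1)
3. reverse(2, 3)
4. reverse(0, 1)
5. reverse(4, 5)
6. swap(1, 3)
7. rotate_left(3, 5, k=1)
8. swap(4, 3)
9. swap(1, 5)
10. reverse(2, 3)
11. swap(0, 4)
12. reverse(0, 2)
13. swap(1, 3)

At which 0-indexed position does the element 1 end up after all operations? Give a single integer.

After 1 (swap(3, 2)): [3, 5, 0, 2, 1, 4]
After 2 (swap(5, 1)): [3, 4, 0, 2, 1, 5]
After 3 (reverse(2, 3)): [3, 4, 2, 0, 1, 5]
After 4 (reverse(0, 1)): [4, 3, 2, 0, 1, 5]
After 5 (reverse(4, 5)): [4, 3, 2, 0, 5, 1]
After 6 (swap(1, 3)): [4, 0, 2, 3, 5, 1]
After 7 (rotate_left(3, 5, k=1)): [4, 0, 2, 5, 1, 3]
After 8 (swap(4, 3)): [4, 0, 2, 1, 5, 3]
After 9 (swap(1, 5)): [4, 3, 2, 1, 5, 0]
After 10 (reverse(2, 3)): [4, 3, 1, 2, 5, 0]
After 11 (swap(0, 4)): [5, 3, 1, 2, 4, 0]
After 12 (reverse(0, 2)): [1, 3, 5, 2, 4, 0]
After 13 (swap(1, 3)): [1, 2, 5, 3, 4, 0]

Answer: 0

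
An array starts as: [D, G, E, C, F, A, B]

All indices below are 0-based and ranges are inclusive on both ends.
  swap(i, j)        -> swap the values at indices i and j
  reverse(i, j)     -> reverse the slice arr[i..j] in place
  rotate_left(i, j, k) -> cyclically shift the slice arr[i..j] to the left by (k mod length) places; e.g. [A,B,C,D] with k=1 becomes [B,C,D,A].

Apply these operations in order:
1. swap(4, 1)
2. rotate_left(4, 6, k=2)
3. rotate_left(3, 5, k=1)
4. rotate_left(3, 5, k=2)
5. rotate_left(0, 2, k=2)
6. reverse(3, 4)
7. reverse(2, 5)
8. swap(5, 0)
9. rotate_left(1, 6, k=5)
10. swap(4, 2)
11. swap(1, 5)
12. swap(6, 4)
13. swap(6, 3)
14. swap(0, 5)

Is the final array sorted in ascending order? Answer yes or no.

After 1 (swap(4, 1)): [D, F, E, C, G, A, B]
After 2 (rotate_left(4, 6, k=2)): [D, F, E, C, B, G, A]
After 3 (rotate_left(3, 5, k=1)): [D, F, E, B, G, C, A]
After 4 (rotate_left(3, 5, k=2)): [D, F, E, C, B, G, A]
After 5 (rotate_left(0, 2, k=2)): [E, D, F, C, B, G, A]
After 6 (reverse(3, 4)): [E, D, F, B, C, G, A]
After 7 (reverse(2, 5)): [E, D, G, C, B, F, A]
After 8 (swap(5, 0)): [F, D, G, C, B, E, A]
After 9 (rotate_left(1, 6, k=5)): [F, A, D, G, C, B, E]
After 10 (swap(4, 2)): [F, A, C, G, D, B, E]
After 11 (swap(1, 5)): [F, B, C, G, D, A, E]
After 12 (swap(6, 4)): [F, B, C, G, E, A, D]
After 13 (swap(6, 3)): [F, B, C, D, E, A, G]
After 14 (swap(0, 5)): [A, B, C, D, E, F, G]

Answer: yes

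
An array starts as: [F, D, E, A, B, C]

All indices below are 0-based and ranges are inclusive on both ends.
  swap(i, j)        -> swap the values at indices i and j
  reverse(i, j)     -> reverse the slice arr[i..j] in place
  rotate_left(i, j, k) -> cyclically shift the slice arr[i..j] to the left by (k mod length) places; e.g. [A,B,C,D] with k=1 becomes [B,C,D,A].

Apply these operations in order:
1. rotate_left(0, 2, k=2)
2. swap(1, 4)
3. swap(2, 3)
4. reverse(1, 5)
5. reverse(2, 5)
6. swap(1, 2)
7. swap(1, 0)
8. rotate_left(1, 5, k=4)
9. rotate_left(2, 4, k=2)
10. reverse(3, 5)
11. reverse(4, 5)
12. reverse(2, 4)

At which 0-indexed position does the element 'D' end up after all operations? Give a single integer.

After 1 (rotate_left(0, 2, k=2)): [E, F, D, A, B, C]
After 2 (swap(1, 4)): [E, B, D, A, F, C]
After 3 (swap(2, 3)): [E, B, A, D, F, C]
After 4 (reverse(1, 5)): [E, C, F, D, A, B]
After 5 (reverse(2, 5)): [E, C, B, A, D, F]
After 6 (swap(1, 2)): [E, B, C, A, D, F]
After 7 (swap(1, 0)): [B, E, C, A, D, F]
After 8 (rotate_left(1, 5, k=4)): [B, F, E, C, A, D]
After 9 (rotate_left(2, 4, k=2)): [B, F, A, E, C, D]
After 10 (reverse(3, 5)): [B, F, A, D, C, E]
After 11 (reverse(4, 5)): [B, F, A, D, E, C]
After 12 (reverse(2, 4)): [B, F, E, D, A, C]

Answer: 3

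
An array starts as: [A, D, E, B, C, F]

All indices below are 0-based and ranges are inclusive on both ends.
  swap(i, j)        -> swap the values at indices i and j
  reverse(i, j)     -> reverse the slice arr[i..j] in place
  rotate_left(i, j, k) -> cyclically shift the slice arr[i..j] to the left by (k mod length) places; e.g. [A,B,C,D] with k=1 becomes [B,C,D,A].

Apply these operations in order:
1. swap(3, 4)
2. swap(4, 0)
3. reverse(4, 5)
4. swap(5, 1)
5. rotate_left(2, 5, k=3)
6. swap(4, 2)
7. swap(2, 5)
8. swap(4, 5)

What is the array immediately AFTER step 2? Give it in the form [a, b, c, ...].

After 1 (swap(3, 4)): [A, D, E, C, B, F]
After 2 (swap(4, 0)): [B, D, E, C, A, F]

Answer: [B, D, E, C, A, F]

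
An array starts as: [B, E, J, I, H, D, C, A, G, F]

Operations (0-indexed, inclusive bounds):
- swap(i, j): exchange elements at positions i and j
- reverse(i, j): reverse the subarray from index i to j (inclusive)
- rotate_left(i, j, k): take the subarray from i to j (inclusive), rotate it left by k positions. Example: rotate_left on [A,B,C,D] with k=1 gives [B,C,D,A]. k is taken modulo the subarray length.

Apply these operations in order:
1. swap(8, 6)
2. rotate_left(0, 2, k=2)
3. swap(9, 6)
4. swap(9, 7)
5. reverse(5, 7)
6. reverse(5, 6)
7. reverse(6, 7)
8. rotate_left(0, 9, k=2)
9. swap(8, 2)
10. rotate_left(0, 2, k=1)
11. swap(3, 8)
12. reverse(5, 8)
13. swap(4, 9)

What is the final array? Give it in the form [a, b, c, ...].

Answer: [I, J, E, H, B, F, A, C, G, D]

Derivation:
After 1 (swap(8, 6)): [B, E, J, I, H, D, G, A, C, F]
After 2 (rotate_left(0, 2, k=2)): [J, B, E, I, H, D, G, A, C, F]
After 3 (swap(9, 6)): [J, B, E, I, H, D, F, A, C, G]
After 4 (swap(9, 7)): [J, B, E, I, H, D, F, G, C, A]
After 5 (reverse(5, 7)): [J, B, E, I, H, G, F, D, C, A]
After 6 (reverse(5, 6)): [J, B, E, I, H, F, G, D, C, A]
After 7 (reverse(6, 7)): [J, B, E, I, H, F, D, G, C, A]
After 8 (rotate_left(0, 9, k=2)): [E, I, H, F, D, G, C, A, J, B]
After 9 (swap(8, 2)): [E, I, J, F, D, G, C, A, H, B]
After 10 (rotate_left(0, 2, k=1)): [I, J, E, F, D, G, C, A, H, B]
After 11 (swap(3, 8)): [I, J, E, H, D, G, C, A, F, B]
After 12 (reverse(5, 8)): [I, J, E, H, D, F, A, C, G, B]
After 13 (swap(4, 9)): [I, J, E, H, B, F, A, C, G, D]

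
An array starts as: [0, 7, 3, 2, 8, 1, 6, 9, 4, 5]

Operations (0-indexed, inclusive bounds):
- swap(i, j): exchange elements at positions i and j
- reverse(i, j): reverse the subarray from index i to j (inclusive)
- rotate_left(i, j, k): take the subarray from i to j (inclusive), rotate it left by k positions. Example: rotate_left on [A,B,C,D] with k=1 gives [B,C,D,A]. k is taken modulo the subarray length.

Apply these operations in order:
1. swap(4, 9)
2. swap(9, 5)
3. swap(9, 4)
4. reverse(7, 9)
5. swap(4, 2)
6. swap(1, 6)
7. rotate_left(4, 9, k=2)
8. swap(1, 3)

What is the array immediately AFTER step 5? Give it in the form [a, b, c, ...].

After 1 (swap(4, 9)): [0, 7, 3, 2, 5, 1, 6, 9, 4, 8]
After 2 (swap(9, 5)): [0, 7, 3, 2, 5, 8, 6, 9, 4, 1]
After 3 (swap(9, 4)): [0, 7, 3, 2, 1, 8, 6, 9, 4, 5]
After 4 (reverse(7, 9)): [0, 7, 3, 2, 1, 8, 6, 5, 4, 9]
After 5 (swap(4, 2)): [0, 7, 1, 2, 3, 8, 6, 5, 4, 9]

Answer: [0, 7, 1, 2, 3, 8, 6, 5, 4, 9]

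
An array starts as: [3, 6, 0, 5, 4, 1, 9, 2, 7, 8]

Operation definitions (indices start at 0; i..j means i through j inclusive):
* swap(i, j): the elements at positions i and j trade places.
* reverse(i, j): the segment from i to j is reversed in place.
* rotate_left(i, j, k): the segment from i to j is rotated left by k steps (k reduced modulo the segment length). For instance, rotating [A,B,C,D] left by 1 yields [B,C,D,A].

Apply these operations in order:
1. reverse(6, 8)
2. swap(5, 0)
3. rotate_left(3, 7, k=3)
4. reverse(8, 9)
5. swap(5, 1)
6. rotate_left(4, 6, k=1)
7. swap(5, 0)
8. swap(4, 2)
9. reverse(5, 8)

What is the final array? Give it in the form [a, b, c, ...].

Answer: [4, 5, 6, 7, 0, 8, 3, 2, 1, 9]

Derivation:
After 1 (reverse(6, 8)): [3, 6, 0, 5, 4, 1, 7, 2, 9, 8]
After 2 (swap(5, 0)): [1, 6, 0, 5, 4, 3, 7, 2, 9, 8]
After 3 (rotate_left(3, 7, k=3)): [1, 6, 0, 7, 2, 5, 4, 3, 9, 8]
After 4 (reverse(8, 9)): [1, 6, 0, 7, 2, 5, 4, 3, 8, 9]
After 5 (swap(5, 1)): [1, 5, 0, 7, 2, 6, 4, 3, 8, 9]
After 6 (rotate_left(4, 6, k=1)): [1, 5, 0, 7, 6, 4, 2, 3, 8, 9]
After 7 (swap(5, 0)): [4, 5, 0, 7, 6, 1, 2, 3, 8, 9]
After 8 (swap(4, 2)): [4, 5, 6, 7, 0, 1, 2, 3, 8, 9]
After 9 (reverse(5, 8)): [4, 5, 6, 7, 0, 8, 3, 2, 1, 9]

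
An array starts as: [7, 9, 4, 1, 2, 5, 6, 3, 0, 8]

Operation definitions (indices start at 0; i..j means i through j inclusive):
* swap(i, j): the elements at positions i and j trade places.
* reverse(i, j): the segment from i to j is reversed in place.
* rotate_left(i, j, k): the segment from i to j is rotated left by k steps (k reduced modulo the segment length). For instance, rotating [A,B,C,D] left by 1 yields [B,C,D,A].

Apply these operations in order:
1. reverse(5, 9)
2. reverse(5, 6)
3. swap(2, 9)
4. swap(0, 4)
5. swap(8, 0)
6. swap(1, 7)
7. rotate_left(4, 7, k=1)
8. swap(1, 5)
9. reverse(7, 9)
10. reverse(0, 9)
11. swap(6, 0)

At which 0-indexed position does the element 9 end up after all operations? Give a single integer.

Answer: 3

Derivation:
After 1 (reverse(5, 9)): [7, 9, 4, 1, 2, 8, 0, 3, 6, 5]
After 2 (reverse(5, 6)): [7, 9, 4, 1, 2, 0, 8, 3, 6, 5]
After 3 (swap(2, 9)): [7, 9, 5, 1, 2, 0, 8, 3, 6, 4]
After 4 (swap(0, 4)): [2, 9, 5, 1, 7, 0, 8, 3, 6, 4]
After 5 (swap(8, 0)): [6, 9, 5, 1, 7, 0, 8, 3, 2, 4]
After 6 (swap(1, 7)): [6, 3, 5, 1, 7, 0, 8, 9, 2, 4]
After 7 (rotate_left(4, 7, k=1)): [6, 3, 5, 1, 0, 8, 9, 7, 2, 4]
After 8 (swap(1, 5)): [6, 8, 5, 1, 0, 3, 9, 7, 2, 4]
After 9 (reverse(7, 9)): [6, 8, 5, 1, 0, 3, 9, 4, 2, 7]
After 10 (reverse(0, 9)): [7, 2, 4, 9, 3, 0, 1, 5, 8, 6]
After 11 (swap(6, 0)): [1, 2, 4, 9, 3, 0, 7, 5, 8, 6]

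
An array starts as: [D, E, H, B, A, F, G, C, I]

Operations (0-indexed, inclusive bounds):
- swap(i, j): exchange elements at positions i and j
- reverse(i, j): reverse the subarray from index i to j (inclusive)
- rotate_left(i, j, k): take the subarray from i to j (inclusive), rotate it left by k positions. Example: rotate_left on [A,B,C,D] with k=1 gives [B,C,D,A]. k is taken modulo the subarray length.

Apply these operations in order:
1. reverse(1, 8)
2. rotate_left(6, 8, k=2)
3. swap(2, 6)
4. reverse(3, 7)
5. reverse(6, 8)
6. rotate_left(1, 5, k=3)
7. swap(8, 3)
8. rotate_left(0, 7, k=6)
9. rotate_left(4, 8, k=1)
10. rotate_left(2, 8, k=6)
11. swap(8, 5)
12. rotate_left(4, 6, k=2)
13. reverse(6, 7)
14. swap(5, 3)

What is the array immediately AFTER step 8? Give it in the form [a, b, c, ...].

After 1 (reverse(1, 8)): [D, I, C, G, F, A, B, H, E]
After 2 (rotate_left(6, 8, k=2)): [D, I, C, G, F, A, E, B, H]
After 3 (swap(2, 6)): [D, I, E, G, F, A, C, B, H]
After 4 (reverse(3, 7)): [D, I, E, B, C, A, F, G, H]
After 5 (reverse(6, 8)): [D, I, E, B, C, A, H, G, F]
After 6 (rotate_left(1, 5, k=3)): [D, C, A, I, E, B, H, G, F]
After 7 (swap(8, 3)): [D, C, A, F, E, B, H, G, I]
After 8 (rotate_left(0, 7, k=6)): [H, G, D, C, A, F, E, B, I]

Answer: [H, G, D, C, A, F, E, B, I]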